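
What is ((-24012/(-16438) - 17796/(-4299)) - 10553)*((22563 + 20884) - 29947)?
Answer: -1677043556437500/11777827 ≈ -1.4239e+8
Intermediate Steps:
((-24012/(-16438) - 17796/(-4299)) - 10553)*((22563 + 20884) - 29947) = ((-24012*(-1/16438) - 17796*(-1/4299)) - 10553)*(43447 - 29947) = ((12006/8219 + 5932/1433) - 10553)*13500 = (65959706/11777827 - 10553)*13500 = -124225448625/11777827*13500 = -1677043556437500/11777827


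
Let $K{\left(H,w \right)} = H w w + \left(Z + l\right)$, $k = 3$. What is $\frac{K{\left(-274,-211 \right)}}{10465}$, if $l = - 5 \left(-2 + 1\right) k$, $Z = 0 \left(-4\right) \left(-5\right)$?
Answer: $- \frac{1742677}{1495} \approx -1165.7$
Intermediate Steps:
$Z = 0$ ($Z = 0 \left(-5\right) = 0$)
$l = 15$ ($l = - 5 \left(-2 + 1\right) 3 = \left(-5\right) \left(-1\right) 3 = 5 \cdot 3 = 15$)
$K{\left(H,w \right)} = 15 + H w^{2}$ ($K{\left(H,w \right)} = H w w + \left(0 + 15\right) = H w^{2} + 15 = 15 + H w^{2}$)
$\frac{K{\left(-274,-211 \right)}}{10465} = \frac{15 - 274 \left(-211\right)^{2}}{10465} = \left(15 - 12198754\right) \frac{1}{10465} = \left(-12198739\right) \frac{1}{10465} = - \frac{1742677}{1495}$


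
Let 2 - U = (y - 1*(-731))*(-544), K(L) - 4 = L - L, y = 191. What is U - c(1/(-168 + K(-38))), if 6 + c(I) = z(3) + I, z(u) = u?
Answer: 82257973/164 ≈ 5.0157e+5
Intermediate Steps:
K(L) = 4 (K(L) = 4 + (L - L) = 4 + 0 = 4)
c(I) = -3 + I (c(I) = -6 + (3 + I) = -3 + I)
U = 501570 (U = 2 - (191 - 1*(-731))*(-544) = 2 - (191 + 731)*(-544) = 2 - 922*(-544) = 2 - 1*(-501568) = 2 + 501568 = 501570)
U - c(1/(-168 + K(-38))) = 501570 - (-3 + 1/(-168 + 4)) = 501570 - (-3 + 1/(-164)) = 501570 - (-3 - 1/164) = 501570 - 1*(-493/164) = 501570 + 493/164 = 82257973/164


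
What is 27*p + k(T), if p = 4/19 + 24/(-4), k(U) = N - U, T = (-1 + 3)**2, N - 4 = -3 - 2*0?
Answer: -3027/19 ≈ -159.32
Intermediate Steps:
N = 1 (N = 4 + (-3 - 2*0) = 4 + (-3 + 0) = 4 - 3 = 1)
T = 4 (T = 2**2 = 4)
k(U) = 1 - U
p = -110/19 (p = 4*(1/19) + 24*(-1/4) = 4/19 - 6 = -110/19 ≈ -5.7895)
27*p + k(T) = 27*(-110/19) + (1 - 1*4) = -2970/19 + (1 - 4) = -2970/19 - 3 = -3027/19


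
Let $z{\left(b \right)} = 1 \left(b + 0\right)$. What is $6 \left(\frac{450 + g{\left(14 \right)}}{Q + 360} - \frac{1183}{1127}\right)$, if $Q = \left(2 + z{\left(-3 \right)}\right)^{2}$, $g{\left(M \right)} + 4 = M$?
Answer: $\frac{78306}{58121} \approx 1.3473$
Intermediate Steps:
$g{\left(M \right)} = -4 + M$
$z{\left(b \right)} = b$ ($z{\left(b \right)} = 1 b = b$)
$Q = 1$ ($Q = \left(2 - 3\right)^{2} = \left(-1\right)^{2} = 1$)
$6 \left(\frac{450 + g{\left(14 \right)}}{Q + 360} - \frac{1183}{1127}\right) = 6 \left(\frac{450 + \left(-4 + 14\right)}{1 + 360} - \frac{1183}{1127}\right) = 6 \left(\frac{450 + 10}{361} - 1183 \cdot \frac{1}{1127}\right) = 6 \left(460 \cdot \frac{1}{361} - \frac{169}{161}\right) = 6 \left(\frac{460}{361} - \frac{169}{161}\right) = 6 \cdot \frac{13051}{58121} = \frac{78306}{58121}$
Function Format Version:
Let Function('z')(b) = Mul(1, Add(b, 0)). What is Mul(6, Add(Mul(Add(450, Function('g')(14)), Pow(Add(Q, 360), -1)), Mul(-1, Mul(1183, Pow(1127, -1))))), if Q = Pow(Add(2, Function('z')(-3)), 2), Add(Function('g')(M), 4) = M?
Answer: Rational(78306, 58121) ≈ 1.3473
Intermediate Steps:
Function('g')(M) = Add(-4, M)
Function('z')(b) = b (Function('z')(b) = Mul(1, b) = b)
Q = 1 (Q = Pow(Add(2, -3), 2) = Pow(-1, 2) = 1)
Mul(6, Add(Mul(Add(450, Function('g')(14)), Pow(Add(Q, 360), -1)), Mul(-1, Mul(1183, Pow(1127, -1))))) = Mul(6, Add(Mul(Add(450, Add(-4, 14)), Pow(Add(1, 360), -1)), Mul(-1, Mul(1183, Pow(1127, -1))))) = Mul(6, Add(Mul(Add(450, 10), Pow(361, -1)), Mul(-1, Mul(1183, Rational(1, 1127))))) = Mul(6, Add(Mul(460, Rational(1, 361)), Mul(-1, Rational(169, 161)))) = Mul(6, Add(Rational(460, 361), Rational(-169, 161))) = Mul(6, Rational(13051, 58121)) = Rational(78306, 58121)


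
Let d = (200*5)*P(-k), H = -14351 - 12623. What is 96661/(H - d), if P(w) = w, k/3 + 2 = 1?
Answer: -96661/29974 ≈ -3.2248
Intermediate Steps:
k = -3 (k = -6 + 3*1 = -6 + 3 = -3)
H = -26974
d = 3000 (d = (200*5)*(-1*(-3)) = 1000*3 = 3000)
96661/(H - d) = 96661/(-26974 - 1*3000) = 96661/(-26974 - 3000) = 96661/(-29974) = 96661*(-1/29974) = -96661/29974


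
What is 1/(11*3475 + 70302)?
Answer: 1/108527 ≈ 9.2143e-6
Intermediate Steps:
1/(11*3475 + 70302) = 1/(38225 + 70302) = 1/108527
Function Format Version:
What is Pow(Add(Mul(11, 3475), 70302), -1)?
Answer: Rational(1, 108527) ≈ 9.2143e-6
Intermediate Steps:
Pow(Add(Mul(11, 3475), 70302), -1) = Pow(Add(38225, 70302), -1) = Pow(108527, -1) = Rational(1, 108527)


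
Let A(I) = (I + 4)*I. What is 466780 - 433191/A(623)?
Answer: 5525261733/11837 ≈ 4.6678e+5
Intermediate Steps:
A(I) = I*(4 + I) (A(I) = (4 + I)*I = I*(4 + I))
466780 - 433191/A(623) = 466780 - 433191*1/(623*(4 + 623)) = 466780 - 433191/(623*627) = 466780 - 433191/390621 = 466780 - 433191*1/390621 = 466780 - 13127/11837 = 5525261733/11837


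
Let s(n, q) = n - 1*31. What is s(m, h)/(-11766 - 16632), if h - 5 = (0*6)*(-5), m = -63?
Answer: 47/14199 ≈ 0.0033101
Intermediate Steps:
h = 5 (h = 5 + (0*6)*(-5) = 5 + 0*(-5) = 5 + 0 = 5)
s(n, q) = -31 + n (s(n, q) = n - 31 = -31 + n)
s(m, h)/(-11766 - 16632) = (-31 - 63)/(-11766 - 16632) = -94/(-28398) = -94*(-1/28398) = 47/14199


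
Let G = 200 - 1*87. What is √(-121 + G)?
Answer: 2*I*√2 ≈ 2.8284*I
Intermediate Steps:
G = 113 (G = 200 - 87 = 113)
√(-121 + G) = √(-121 + 113) = √(-8) = 2*I*√2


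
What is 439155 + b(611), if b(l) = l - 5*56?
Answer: 439486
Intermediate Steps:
b(l) = -280 + l (b(l) = l - 1*280 = l - 280 = -280 + l)
439155 + b(611) = 439155 + (-280 + 611) = 439155 + 331 = 439486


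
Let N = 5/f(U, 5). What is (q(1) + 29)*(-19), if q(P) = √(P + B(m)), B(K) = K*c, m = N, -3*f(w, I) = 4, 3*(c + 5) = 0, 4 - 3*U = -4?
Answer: -551 - 19*√79/2 ≈ -635.44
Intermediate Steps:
U = 8/3 (U = 4/3 - ⅓*(-4) = 4/3 + 4/3 = 8/3 ≈ 2.6667)
c = -5 (c = -5 + (⅓)*0 = -5 + 0 = -5)
f(w, I) = -4/3 (f(w, I) = -⅓*4 = -4/3)
N = -15/4 (N = 5/(-4/3) = 5*(-¾) = -15/4 ≈ -3.7500)
m = -15/4 ≈ -3.7500
B(K) = -5*K (B(K) = K*(-5) = -5*K)
q(P) = √(75/4 + P) (q(P) = √(P - 5*(-15/4)) = √(P + 75/4) = √(75/4 + P))
(q(1) + 29)*(-19) = (√(75 + 4*1)/2 + 29)*(-19) = (√(75 + 4)/2 + 29)*(-19) = (√79/2 + 29)*(-19) = (29 + √79/2)*(-19) = -551 - 19*√79/2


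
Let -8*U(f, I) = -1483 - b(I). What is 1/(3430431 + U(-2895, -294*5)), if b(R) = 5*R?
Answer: 8/27437581 ≈ 2.9157e-7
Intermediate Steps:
U(f, I) = 1483/8 + 5*I/8 (U(f, I) = -(-1483 - 5*I)/8 = 1483/8 + 5*I/8)
1/(3430431 + U(-2895, -294*5)) = 1/(3430431 + (1483/8 + 5*(-294*5)/8)) = 1/(3430431 + (1483/8 + (5/8)*(-1470))) = 1/(3430431 + (1483/8 - 3675/4)) = 1/(3430431 - 5867/8) = 1/(27437581/8) = 8/27437581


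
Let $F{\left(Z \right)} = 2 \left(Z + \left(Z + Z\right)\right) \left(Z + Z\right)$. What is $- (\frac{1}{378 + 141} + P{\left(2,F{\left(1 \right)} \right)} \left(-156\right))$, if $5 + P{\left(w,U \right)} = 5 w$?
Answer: $\frac{404819}{519} \approx 780.0$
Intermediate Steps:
$F{\left(Z \right)} = 12 Z^{2}$ ($F{\left(Z \right)} = 2 \left(Z + 2 Z\right) 2 Z = 2 \cdot 3 Z 2 Z = 2 \cdot 6 Z^{2} = 12 Z^{2}$)
$P{\left(w,U \right)} = -5 + 5 w$
$- (\frac{1}{378 + 141} + P{\left(2,F{\left(1 \right)} \right)} \left(-156\right)) = - (\frac{1}{378 + 141} + \left(-5 + 5 \cdot 2\right) \left(-156\right)) = - (\frac{1}{519} + \left(-5 + 10\right) \left(-156\right)) = - (\frac{1}{519} + 5 \left(-156\right)) = - (\frac{1}{519} - 780) = \left(-1\right) \left(- \frac{404819}{519}\right) = \frac{404819}{519}$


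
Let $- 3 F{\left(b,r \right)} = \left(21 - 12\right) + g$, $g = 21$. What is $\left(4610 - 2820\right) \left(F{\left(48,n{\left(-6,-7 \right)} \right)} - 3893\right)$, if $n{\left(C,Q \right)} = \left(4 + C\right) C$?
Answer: $-6986370$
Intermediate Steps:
$n{\left(C,Q \right)} = C \left(4 + C\right)$
$F{\left(b,r \right)} = -10$ ($F{\left(b,r \right)} = - \frac{\left(21 - 12\right) + 21}{3} = - \frac{9 + 21}{3} = \left(- \frac{1}{3}\right) 30 = -10$)
$\left(4610 - 2820\right) \left(F{\left(48,n{\left(-6,-7 \right)} \right)} - 3893\right) = \left(4610 - 2820\right) \left(-10 - 3893\right) = 1790 \left(-3903\right) = -6986370$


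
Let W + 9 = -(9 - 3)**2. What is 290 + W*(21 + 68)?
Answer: -3715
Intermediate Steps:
W = -45 (W = -9 - (9 - 3)**2 = -9 - 1*6**2 = -9 - 1*36 = -9 - 36 = -45)
290 + W*(21 + 68) = 290 - 45*(21 + 68) = 290 - 45*89 = 290 - 4005 = -3715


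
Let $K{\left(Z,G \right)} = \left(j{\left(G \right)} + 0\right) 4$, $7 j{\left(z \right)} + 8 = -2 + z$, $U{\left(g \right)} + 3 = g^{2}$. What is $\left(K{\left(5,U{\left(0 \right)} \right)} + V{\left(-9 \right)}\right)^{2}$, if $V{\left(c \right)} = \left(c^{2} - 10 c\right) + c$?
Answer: $\frac{1170724}{49} \approx 23892.0$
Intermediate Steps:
$U{\left(g \right)} = -3 + g^{2}$
$j{\left(z \right)} = - \frac{10}{7} + \frac{z}{7}$ ($j{\left(z \right)} = - \frac{8}{7} + \frac{-2 + z}{7} = - \frac{8}{7} + \left(- \frac{2}{7} + \frac{z}{7}\right) = - \frac{10}{7} + \frac{z}{7}$)
$V{\left(c \right)} = c^{2} - 9 c$
$K{\left(Z,G \right)} = - \frac{40}{7} + \frac{4 G}{7}$ ($K{\left(Z,G \right)} = \left(\left(- \frac{10}{7} + \frac{G}{7}\right) + 0\right) 4 = \left(- \frac{10}{7} + \frac{G}{7}\right) 4 = - \frac{40}{7} + \frac{4 G}{7}$)
$\left(K{\left(5,U{\left(0 \right)} \right)} + V{\left(-9 \right)}\right)^{2} = \left(\left(- \frac{40}{7} + \frac{4 \left(-3 + 0^{2}\right)}{7}\right) - 9 \left(-9 - 9\right)\right)^{2} = \left(\left(- \frac{40}{7} + \frac{4 \left(-3 + 0\right)}{7}\right) - -162\right)^{2} = \left(\left(- \frac{40}{7} + \frac{4}{7} \left(-3\right)\right) + 162\right)^{2} = \left(\left(- \frac{40}{7} - \frac{12}{7}\right) + 162\right)^{2} = \left(- \frac{52}{7} + 162\right)^{2} = \left(\frac{1082}{7}\right)^{2} = \frac{1170724}{49}$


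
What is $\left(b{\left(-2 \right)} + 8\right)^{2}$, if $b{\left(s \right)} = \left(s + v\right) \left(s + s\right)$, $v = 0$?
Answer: $256$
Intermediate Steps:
$b{\left(s \right)} = 2 s^{2}$ ($b{\left(s \right)} = \left(s + 0\right) \left(s + s\right) = s 2 s = 2 s^{2}$)
$\left(b{\left(-2 \right)} + 8\right)^{2} = \left(2 \left(-2\right)^{2} + 8\right)^{2} = \left(2 \cdot 4 + 8\right)^{2} = \left(8 + 8\right)^{2} = 16^{2} = 256$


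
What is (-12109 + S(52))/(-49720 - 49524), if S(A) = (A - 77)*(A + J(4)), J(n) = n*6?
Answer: 14009/99244 ≈ 0.14116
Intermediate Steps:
J(n) = 6*n
S(A) = (-77 + A)*(24 + A) (S(A) = (A - 77)*(A + 6*4) = (-77 + A)*(A + 24) = (-77 + A)*(24 + A))
(-12109 + S(52))/(-49720 - 49524) = (-12109 + (-1848 + 52**2 - 53*52))/(-49720 - 49524) = (-12109 + (-1848 + 2704 - 2756))/(-99244) = (-12109 - 1900)*(-1/99244) = -14009*(-1/99244) = 14009/99244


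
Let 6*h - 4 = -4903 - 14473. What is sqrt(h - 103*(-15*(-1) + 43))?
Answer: 2*I*sqrt(20706)/3 ≈ 95.931*I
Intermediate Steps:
h = -9686/3 (h = 2/3 + (-4903 - 14473)/6 = 2/3 + (1/6)*(-19376) = 2/3 - 9688/3 = -9686/3 ≈ -3228.7)
sqrt(h - 103*(-15*(-1) + 43)) = sqrt(-9686/3 - 103*(-15*(-1) + 43)) = sqrt(-9686/3 - 103*(15 + 43)) = sqrt(-9686/3 - 103*58) = sqrt(-9686/3 - 5974) = sqrt(-27608/3) = 2*I*sqrt(20706)/3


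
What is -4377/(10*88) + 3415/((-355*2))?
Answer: -611287/62480 ≈ -9.7837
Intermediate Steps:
-4377/(10*88) + 3415/((-355*2)) = -4377/880 + 3415/(-710) = -4377*1/880 + 3415*(-1/710) = -4377/880 - 683/142 = -611287/62480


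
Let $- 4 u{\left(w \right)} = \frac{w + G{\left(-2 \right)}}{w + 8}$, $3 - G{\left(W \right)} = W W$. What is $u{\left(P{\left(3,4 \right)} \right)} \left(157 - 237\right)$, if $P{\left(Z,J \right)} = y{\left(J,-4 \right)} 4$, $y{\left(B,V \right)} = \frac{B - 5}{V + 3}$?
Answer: $5$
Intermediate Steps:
$G{\left(W \right)} = 3 - W^{2}$ ($G{\left(W \right)} = 3 - W W = 3 - W^{2}$)
$y{\left(B,V \right)} = \frac{-5 + B}{3 + V}$
$P{\left(Z,J \right)} = 20 - 4 J$ ($P{\left(Z,J \right)} = \frac{-5 + J}{3 - 4} \cdot 4 = \frac{-5 + J}{-1} \cdot 4 = - (-5 + J) 4 = \left(5 - J\right) 4 = 20 - 4 J$)
$u{\left(w \right)} = - \frac{-1 + w}{4 \left(8 + w\right)}$ ($u{\left(w \right)} = - \frac{\left(w + \left(3 - \left(-2\right)^{2}\right)\right) \frac{1}{w + 8}}{4} = - \frac{\left(w + \left(3 - 4\right)\right) \frac{1}{8 + w}}{4} = - \frac{\left(w - 1\right) \frac{1}{8 + w}}{4} = - \frac{\left(-1 + w\right) \frac{1}{8 + w}}{4} = - \frac{\frac{1}{8 + w} \left(-1 + w\right)}{4} = - \frac{-1 + w}{4 \left(8 + w\right)}$)
$u{\left(P{\left(3,4 \right)} \right)} \left(157 - 237\right) = \frac{1 - \left(20 - 16\right)}{4 \left(8 + \left(20 - 16\right)\right)} \left(157 - 237\right) = \frac{1 - \left(20 - 16\right)}{4 \left(8 + \left(20 - 16\right)\right)} \left(-80\right) = \frac{1 - 4}{4 \left(8 + 4\right)} \left(-80\right) = \frac{1 - 4}{4 \cdot 12} \left(-80\right) = \frac{1}{4} \cdot \frac{1}{12} \left(-3\right) \left(-80\right) = \left(- \frac{1}{16}\right) \left(-80\right) = 5$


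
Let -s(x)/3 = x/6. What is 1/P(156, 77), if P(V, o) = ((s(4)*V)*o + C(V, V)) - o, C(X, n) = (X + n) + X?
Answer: -1/23633 ≈ -4.2314e-5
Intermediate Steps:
C(X, n) = n + 2*X
s(x) = -x/2 (s(x) = -3*x/6 = -x/2)
P(V, o) = -o + 3*V - 2*V*o (P(V, o) = (((-½*4)*V)*o + (V + 2*V)) - o = ((-2*V)*o + 3*V) - o = (-2*V*o + 3*V) - o = (3*V - 2*V*o) - o = -o + 3*V - 2*V*o)
1/P(156, 77) = 1/(-1*77 + 3*156 - 2*156*77) = 1/(-77 + 468 - 24024) = 1/(-23633) = -1/23633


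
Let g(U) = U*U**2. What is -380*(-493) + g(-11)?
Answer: 186009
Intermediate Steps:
g(U) = U**3
-380*(-493) + g(-11) = -380*(-493) + (-11)**3 = 187340 - 1331 = 186009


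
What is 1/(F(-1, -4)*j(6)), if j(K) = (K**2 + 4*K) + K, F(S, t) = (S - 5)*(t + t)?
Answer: 1/3168 ≈ 0.00031566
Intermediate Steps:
F(S, t) = 2*t*(-5 + S) (F(S, t) = (-5 + S)*(2*t) = 2*t*(-5 + S))
j(K) = K**2 + 5*K
1/(F(-1, -4)*j(6)) = 1/((2*(-4)*(-5 - 1))*(6*(5 + 6))) = 1/((2*(-4)*(-6))*(6*11)) = 1/(48*66) = 1/3168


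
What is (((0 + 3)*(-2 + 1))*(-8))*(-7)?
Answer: -168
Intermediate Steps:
(((0 + 3)*(-2 + 1))*(-8))*(-7) = ((3*(-1))*(-8))*(-7) = -3*(-8)*(-7) = 24*(-7) = -168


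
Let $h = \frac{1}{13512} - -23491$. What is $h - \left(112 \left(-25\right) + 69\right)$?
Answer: $\frac{354311665}{13512} \approx 26222.0$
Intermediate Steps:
$h = \frac{317410393}{13512}$ ($h = \frac{1}{13512} + 23491 = \frac{317410393}{13512} \approx 23491.0$)
$h - \left(112 \left(-25\right) + 69\right) = \frac{317410393}{13512} - \left(112 \left(-25\right) + 69\right) = \frac{317410393}{13512} - \left(-2800 + 69\right) = \frac{317410393}{13512} - -2731 = \frac{317410393}{13512} + 2731 = \frac{354311665}{13512}$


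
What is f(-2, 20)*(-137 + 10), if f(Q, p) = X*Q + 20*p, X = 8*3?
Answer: -44704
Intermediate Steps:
X = 24
f(Q, p) = 20*p + 24*Q (f(Q, p) = 24*Q + 20*p = 20*p + 24*Q)
f(-2, 20)*(-137 + 10) = (20*20 + 24*(-2))*(-137 + 10) = (400 - 48)*(-127) = 352*(-127) = -44704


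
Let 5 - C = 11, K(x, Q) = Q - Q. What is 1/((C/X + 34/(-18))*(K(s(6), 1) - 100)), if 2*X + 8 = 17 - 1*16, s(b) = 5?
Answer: 63/1100 ≈ 0.057273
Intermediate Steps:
K(x, Q) = 0
C = -6 (C = 5 - 1*11 = 5 - 11 = -6)
X = -7/2 (X = -4 + (17 - 1*16)/2 = -4 + (17 - 16)/2 = -4 + (½)*1 = -4 + ½ = -7/2 ≈ -3.5000)
1/((C/X + 34/(-18))*(K(s(6), 1) - 100)) = 1/((-6/(-7/2) + 34/(-18))*(0 - 100)) = 1/((-6*(-2/7) + 34*(-1/18))*(-100)) = 1/((12/7 - 17/9)*(-100)) = 1/(-11/63*(-100)) = 1/(1100/63) = 63/1100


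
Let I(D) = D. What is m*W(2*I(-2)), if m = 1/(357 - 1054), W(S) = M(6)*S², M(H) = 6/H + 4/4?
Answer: -32/697 ≈ -0.045911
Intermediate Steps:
M(H) = 1 + 6/H (M(H) = 6/H + 4*(¼) = 6/H + 1 = 1 + 6/H)
W(S) = 2*S² (W(S) = ((6 + 6)/6)*S² = ((⅙)*12)*S² = 2*S²)
m = -1/697 (m = 1/(-697) = -1/697 ≈ -0.0014347)
m*W(2*I(-2)) = -2*(2*(-2))²/697 = -2*(-4)²/697 = -2*16/697 = -1/697*32 = -32/697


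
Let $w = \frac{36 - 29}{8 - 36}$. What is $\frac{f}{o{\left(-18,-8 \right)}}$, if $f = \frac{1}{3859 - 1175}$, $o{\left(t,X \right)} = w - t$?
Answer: $\frac{1}{47641} \approx 2.099 \cdot 10^{-5}$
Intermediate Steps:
$w = - \frac{1}{4}$ ($w = \frac{7}{8 - 36} = \frac{7}{-28} = 7 \left(- \frac{1}{28}\right) = - \frac{1}{4} \approx -0.25$)
$o{\left(t,X \right)} = - \frac{1}{4} - t$
$f = \frac{1}{2684} \approx 0.00037258$
$\frac{f}{o{\left(-18,-8 \right)}} = \frac{1}{2684 \left(- \frac{1}{4} - -18\right)} = \frac{1}{2684 \left(- \frac{1}{4} + 18\right)} = \frac{1}{2684 \cdot \frac{71}{4}} = \frac{1}{2684} \cdot \frac{4}{71} = \frac{1}{47641}$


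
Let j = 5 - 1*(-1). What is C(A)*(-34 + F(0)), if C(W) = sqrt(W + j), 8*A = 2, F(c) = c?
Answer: -85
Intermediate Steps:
j = 6 (j = 5 + 1 = 6)
A = 1/4 (A = (1/8)*2 = 1/4 ≈ 0.25000)
C(W) = sqrt(6 + W) (C(W) = sqrt(W + 6) = sqrt(6 + W))
C(A)*(-34 + F(0)) = sqrt(6 + 1/4)*(-34 + 0) = sqrt(25/4)*(-34) = (5/2)*(-34) = -85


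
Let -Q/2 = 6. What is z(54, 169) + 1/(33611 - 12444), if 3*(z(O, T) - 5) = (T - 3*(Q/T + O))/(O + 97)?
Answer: 8128289225/1620482019 ≈ 5.0160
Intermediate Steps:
Q = -12 (Q = -2*6 = -12)
z(O, T) = 5 + (T - 3*O + 36/T)/(3*(97 + O)) (z(O, T) = 5 + ((T - 3*(-12/T + O))/(O + 97))/3 = 5 + ((T - 3*(O - 12/T))/(97 + O))/3 = 5 + ((T + (-3*O + 36/T))/(97 + O))/3 = 5 + ((T - 3*O + 36/T)/(97 + O))/3 = 5 + (T - 3*O + 36/T)/(3*(97 + O)))
z(54, 169) + 1/(33611 - 12444) = (1/3)*(36 + 169**2 + 1455*169 + 12*54*169)/(169*(97 + 54)) + 1/(33611 - 12444) = (1/3)*(1/169)*(36 + 28561 + 245895 + 109512)/151 + 1/21167 = (1/3)*(1/169)*(1/151)*384004 + 1/21167 = 384004/76557 + 1/21167 = 8128289225/1620482019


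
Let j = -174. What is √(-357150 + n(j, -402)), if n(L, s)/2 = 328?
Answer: I*√356494 ≈ 597.07*I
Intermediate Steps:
n(L, s) = 656 (n(L, s) = 2*328 = 656)
√(-357150 + n(j, -402)) = √(-357150 + 656) = √(-356494) = I*√356494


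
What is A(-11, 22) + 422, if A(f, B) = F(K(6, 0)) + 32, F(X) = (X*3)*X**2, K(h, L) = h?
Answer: 1102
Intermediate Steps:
F(X) = 3*X**3 (F(X) = (3*X)*X**2 = 3*X**3)
A(f, B) = 680 (A(f, B) = 3*6**3 + 32 = 3*216 + 32 = 648 + 32 = 680)
A(-11, 22) + 422 = 680 + 422 = 1102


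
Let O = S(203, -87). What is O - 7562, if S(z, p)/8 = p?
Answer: -8258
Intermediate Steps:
S(z, p) = 8*p
O = -696 (O = 8*(-87) = -696)
O - 7562 = -696 - 7562 = -8258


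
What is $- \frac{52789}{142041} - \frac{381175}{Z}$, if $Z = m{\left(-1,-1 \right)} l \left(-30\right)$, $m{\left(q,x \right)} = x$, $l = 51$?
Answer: $- \frac{3614883023}{14488182} \approx -249.51$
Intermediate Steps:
$Z = 1530$ ($Z = \left(-1\right) 51 \left(-30\right) = \left(-51\right) \left(-30\right) = 1530$)
$- \frac{52789}{142041} - \frac{381175}{Z} = - \frac{52789}{142041} - \frac{381175}{1530} = \left(-52789\right) \frac{1}{142041} - \frac{76235}{306} = - \frac{52789}{142041} - \frac{76235}{306} = - \frac{3614883023}{14488182}$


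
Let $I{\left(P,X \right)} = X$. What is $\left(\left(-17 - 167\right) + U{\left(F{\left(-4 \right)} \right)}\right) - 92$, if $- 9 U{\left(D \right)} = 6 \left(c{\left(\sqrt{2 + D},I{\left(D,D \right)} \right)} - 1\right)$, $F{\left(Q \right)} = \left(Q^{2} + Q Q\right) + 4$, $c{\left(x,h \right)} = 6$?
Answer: $- \frac{838}{3} \approx -279.33$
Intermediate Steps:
$F{\left(Q \right)} = 4 + 2 Q^{2}$ ($F{\left(Q \right)} = \left(Q^{2} + Q^{2}\right) + 4 = 2 Q^{2} + 4 = 4 + 2 Q^{2}$)
$U{\left(D \right)} = - \frac{10}{3}$ ($U{\left(D \right)} = - \frac{6 \left(6 - 1\right)}{9} = - \frac{6 \cdot 5}{9} = \left(- \frac{1}{9}\right) 30 = - \frac{10}{3}$)
$\left(\left(-17 - 167\right) + U{\left(F{\left(-4 \right)} \right)}\right) - 92 = \left(\left(-17 - 167\right) - \frac{10}{3}\right) - 92 = \left(-184 - \frac{10}{3}\right) - 92 = - \frac{562}{3} - 92 = - \frac{838}{3}$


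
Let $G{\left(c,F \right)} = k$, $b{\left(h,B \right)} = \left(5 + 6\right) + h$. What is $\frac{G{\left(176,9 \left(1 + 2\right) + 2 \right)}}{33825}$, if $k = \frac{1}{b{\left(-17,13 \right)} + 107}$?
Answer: $\frac{1}{3416325} \approx 2.9271 \cdot 10^{-7}$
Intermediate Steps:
$b{\left(h,B \right)} = 11 + h$
$k = \frac{1}{101}$ ($k = \frac{1}{\left(11 - 17\right) + 107} = \frac{1}{-6 + 107} = \frac{1}{101} \approx 0.009901$)
$G{\left(c,F \right)} = \frac{1}{101}$
$\frac{G{\left(176,9 \left(1 + 2\right) + 2 \right)}}{33825} = \frac{1}{101 \cdot 33825} = \frac{1}{101} \cdot \frac{1}{33825} = \frac{1}{3416325}$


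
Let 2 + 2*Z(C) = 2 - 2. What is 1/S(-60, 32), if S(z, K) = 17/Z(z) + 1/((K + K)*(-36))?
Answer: -2304/39169 ≈ -0.058822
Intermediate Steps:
Z(C) = -1 (Z(C) = -1 + (2 - 2)/2 = -1 + (1/2)*0 = -1 + 0 = -1)
S(z, K) = -17 - 1/(72*K) (S(z, K) = 17/(-1) + 1/((K + K)*(-36)) = 17*(-1) - 1/36/(2*K) = -17 + (1/(2*K))*(-1/36) = -17 - 1/(72*K))
1/S(-60, 32) = 1/(-17 - 1/72/32) = 1/(-17 - 1/72*1/32) = 1/(-17 - 1/2304) = 1/(-39169/2304) = -2304/39169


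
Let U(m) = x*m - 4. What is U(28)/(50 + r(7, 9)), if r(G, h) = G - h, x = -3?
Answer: -11/6 ≈ -1.8333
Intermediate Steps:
U(m) = -4 - 3*m (U(m) = -3*m - 4 = -4 - 3*m)
U(28)/(50 + r(7, 9)) = (-4 - 3*28)/(50 + (7 - 1*9)) = (-4 - 84)/(50 + (7 - 9)) = -88/(50 - 2) = -88/48 = -88*1/48 = -11/6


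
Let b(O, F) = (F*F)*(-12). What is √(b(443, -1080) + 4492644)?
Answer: 2*I*√2376039 ≈ 3082.9*I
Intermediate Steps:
b(O, F) = -12*F² (b(O, F) = F²*(-12) = -12*F²)
√(b(443, -1080) + 4492644) = √(-12*(-1080)² + 4492644) = √(-12*1166400 + 4492644) = √(-13996800 + 4492644) = √(-9504156) = 2*I*√2376039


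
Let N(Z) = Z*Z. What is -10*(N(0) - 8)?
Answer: 80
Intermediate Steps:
N(Z) = Z**2
-10*(N(0) - 8) = -10*(0**2 - 8) = -10*(0 - 8) = -10*(-8) = 80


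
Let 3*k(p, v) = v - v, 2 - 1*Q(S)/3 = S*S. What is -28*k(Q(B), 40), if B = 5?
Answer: 0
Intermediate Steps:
Q(S) = 6 - 3*S² (Q(S) = 6 - 3*S*S = 6 - 3*S²)
k(p, v) = 0 (k(p, v) = (v - v)/3 = (⅓)*0 = 0)
-28*k(Q(B), 40) = -28*0 = 0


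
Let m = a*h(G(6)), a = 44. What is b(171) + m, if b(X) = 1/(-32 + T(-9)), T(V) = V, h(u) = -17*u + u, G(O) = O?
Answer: -173185/41 ≈ -4224.0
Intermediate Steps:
h(u) = -16*u
b(X) = -1/41 (b(X) = 1/(-32 - 9) = 1/(-41) = -1/41)
m = -4224 (m = 44*(-16*6) = 44*(-96) = -4224)
b(171) + m = -1/41 - 4224 = -173185/41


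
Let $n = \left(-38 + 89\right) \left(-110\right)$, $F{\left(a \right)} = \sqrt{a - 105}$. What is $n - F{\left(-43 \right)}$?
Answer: $-5610 - 2 i \sqrt{37} \approx -5610.0 - 12.166 i$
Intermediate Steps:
$F{\left(a \right)} = \sqrt{-105 + a}$
$n = -5610$ ($n = 51 \left(-110\right) = -5610$)
$n - F{\left(-43 \right)} = -5610 - \sqrt{-105 - 43} = -5610 - \sqrt{-148} = -5610 - 2 i \sqrt{37}$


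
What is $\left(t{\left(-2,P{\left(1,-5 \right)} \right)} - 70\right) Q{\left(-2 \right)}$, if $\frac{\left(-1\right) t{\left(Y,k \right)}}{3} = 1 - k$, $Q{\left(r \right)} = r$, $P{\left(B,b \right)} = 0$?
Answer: $146$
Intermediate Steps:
$t{\left(Y,k \right)} = -3 + 3 k$ ($t{\left(Y,k \right)} = - 3 \left(1 - k\right) = -3 + 3 k$)
$\left(t{\left(-2,P{\left(1,-5 \right)} \right)} - 70\right) Q{\left(-2 \right)} = \left(\left(-3 + 3 \cdot 0\right) - 70\right) \left(-2\right) = \left(\left(-3 + 0\right) - 70\right) \left(-2\right) = \left(-3 - 70\right) \left(-2\right) = \left(-73\right) \left(-2\right) = 146$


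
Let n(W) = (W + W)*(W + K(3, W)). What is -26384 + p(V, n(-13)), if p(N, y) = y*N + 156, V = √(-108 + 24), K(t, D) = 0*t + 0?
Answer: -26228 + 676*I*√21 ≈ -26228.0 + 3097.8*I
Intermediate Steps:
K(t, D) = 0 (K(t, D) = 0 + 0 = 0)
V = 2*I*√21 (V = √(-84) = 2*I*√21 ≈ 9.1651*I)
n(W) = 2*W² (n(W) = (W + W)*(W + 0) = (2*W)*W = 2*W²)
p(N, y) = 156 + N*y (p(N, y) = N*y + 156 = 156 + N*y)
-26384 + p(V, n(-13)) = -26384 + (156 + (2*I*√21)*(2*(-13)²)) = -26384 + (156 + (2*I*√21)*(2*169)) = -26384 + (156 + (2*I*√21)*338) = -26384 + (156 + 676*I*√21) = -26228 + 676*I*√21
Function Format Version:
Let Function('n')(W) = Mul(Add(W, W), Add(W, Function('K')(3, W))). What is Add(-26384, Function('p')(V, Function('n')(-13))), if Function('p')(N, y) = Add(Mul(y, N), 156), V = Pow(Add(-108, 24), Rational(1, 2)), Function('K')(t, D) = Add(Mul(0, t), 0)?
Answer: Add(-26228, Mul(676, I, Pow(21, Rational(1, 2)))) ≈ Add(-26228., Mul(3097.8, I))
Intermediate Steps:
Function('K')(t, D) = 0 (Function('K')(t, D) = Add(0, 0) = 0)
V = Mul(2, I, Pow(21, Rational(1, 2))) (V = Pow(-84, Rational(1, 2)) = Mul(2, I, Pow(21, Rational(1, 2))) ≈ Mul(9.1651, I))
Function('n')(W) = Mul(2, Pow(W, 2)) (Function('n')(W) = Mul(Add(W, W), Add(W, 0)) = Mul(Mul(2, W), W) = Mul(2, Pow(W, 2)))
Function('p')(N, y) = Add(156, Mul(N, y)) (Function('p')(N, y) = Add(Mul(N, y), 156) = Add(156, Mul(N, y)))
Add(-26384, Function('p')(V, Function('n')(-13))) = Add(-26384, Add(156, Mul(Mul(2, I, Pow(21, Rational(1, 2))), Mul(2, Pow(-13, 2))))) = Add(-26384, Add(156, Mul(Mul(2, I, Pow(21, Rational(1, 2))), Mul(2, 169)))) = Add(-26384, Add(156, Mul(Mul(2, I, Pow(21, Rational(1, 2))), 338))) = Add(-26384, Add(156, Mul(676, I, Pow(21, Rational(1, 2))))) = Add(-26228, Mul(676, I, Pow(21, Rational(1, 2))))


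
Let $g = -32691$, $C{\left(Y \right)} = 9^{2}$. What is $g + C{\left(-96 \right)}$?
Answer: $-32610$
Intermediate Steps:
$C{\left(Y \right)} = 81$
$g + C{\left(-96 \right)} = -32691 + 81 = -32610$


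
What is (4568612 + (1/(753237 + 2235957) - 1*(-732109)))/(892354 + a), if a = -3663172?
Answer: -15844883408875/8282512540692 ≈ -1.9131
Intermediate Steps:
(4568612 + (1/(753237 + 2235957) - 1*(-732109)))/(892354 + a) = (4568612 + (1/(753237 + 2235957) - 1*(-732109)))/(892354 - 3663172) = (4568612 + (1/2989194 + 732109))/(-2770818) = (4568612 + (1/2989194 + 732109))*(-1/2770818) = (4568612 + 2188415830147/2989194)*(-1/2770818) = (15844883408875/2989194)*(-1/2770818) = -15844883408875/8282512540692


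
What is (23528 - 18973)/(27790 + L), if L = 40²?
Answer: 911/5878 ≈ 0.15498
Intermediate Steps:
L = 1600
(23528 - 18973)/(27790 + L) = (23528 - 18973)/(27790 + 1600) = 4555/29390 = 4555*(1/29390) = 911/5878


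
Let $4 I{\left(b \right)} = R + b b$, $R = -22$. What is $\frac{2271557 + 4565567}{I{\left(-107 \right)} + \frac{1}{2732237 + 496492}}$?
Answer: $\frac{88300882141584}{36894686287} \approx 2393.3$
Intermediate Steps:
$I{\left(b \right)} = - \frac{11}{2} + \frac{b^{2}}{4}$ ($I{\left(b \right)} = \frac{-22 + b b}{4} = \frac{-22 + b^{2}}{4} = - \frac{11}{2} + \frac{b^{2}}{4}$)
$\frac{2271557 + 4565567}{I{\left(-107 \right)} + \frac{1}{2732237 + 496492}} = \frac{2271557 + 4565567}{\left(- \frac{11}{2} + \frac{\left(-107\right)^{2}}{4}\right) + \frac{1}{2732237 + 496492}} = \frac{6837124}{\left(- \frac{11}{2} + \frac{1}{4} \cdot 11449\right) + \frac{1}{3228729}} = \frac{6837124}{\left(- \frac{11}{2} + \frac{11449}{4}\right) + \frac{1}{3228729}} = \frac{6837124}{\frac{11427}{4} + \frac{1}{3228729}} = \frac{6837124}{\frac{36894686287}{12914916}} = 6837124 \cdot \frac{12914916}{36894686287} = \frac{88300882141584}{36894686287}$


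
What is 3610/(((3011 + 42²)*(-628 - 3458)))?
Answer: -361/1951065 ≈ -0.00018503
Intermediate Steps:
3610/(((3011 + 42²)*(-628 - 3458))) = 3610/(((3011 + 1764)*(-4086))) = 3610/((4775*(-4086))) = 3610/(-19510650) = 3610*(-1/19510650) = -361/1951065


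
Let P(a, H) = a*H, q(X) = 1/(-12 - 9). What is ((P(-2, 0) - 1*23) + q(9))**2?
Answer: 234256/441 ≈ 531.19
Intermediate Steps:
q(X) = -1/21 (q(X) = 1/(-21) = -1/21)
P(a, H) = H*a
((P(-2, 0) - 1*23) + q(9))**2 = ((0*(-2) - 1*23) - 1/21)**2 = ((0 - 23) - 1/21)**2 = (-23 - 1/21)**2 = (-484/21)**2 = 234256/441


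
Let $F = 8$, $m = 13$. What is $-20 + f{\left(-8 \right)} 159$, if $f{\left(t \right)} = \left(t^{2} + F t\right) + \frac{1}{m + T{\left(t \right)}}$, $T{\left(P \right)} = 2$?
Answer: $- \frac{47}{5} \approx -9.4$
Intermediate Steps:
$f{\left(t \right)} = \frac{1}{15} + t^{2} + 8 t$ ($f{\left(t \right)} = \left(t^{2} + 8 t\right) + \frac{1}{13 + 2} = \left(t^{2} + 8 t\right) + \frac{1}{15} = \frac{1}{15} + t^{2} + 8 t$)
$-20 + f{\left(-8 \right)} 159 = -20 + \left(\frac{1}{15} + \left(-8\right)^{2} + 8 \left(-8\right)\right) 159 = -20 + \left(\frac{1}{15} + 64 - 64\right) 159 = -20 + \frac{1}{15} \cdot 159 = -20 + \frac{53}{5} = - \frac{47}{5}$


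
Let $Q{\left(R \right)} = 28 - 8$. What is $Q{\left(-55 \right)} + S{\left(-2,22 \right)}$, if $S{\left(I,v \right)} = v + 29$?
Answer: $71$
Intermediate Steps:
$Q{\left(R \right)} = 20$ ($Q{\left(R \right)} = 28 - 8 = 20$)
$S{\left(I,v \right)} = 29 + v$
$Q{\left(-55 \right)} + S{\left(-2,22 \right)} = 20 + \left(29 + 22\right) = 20 + 51 = 71$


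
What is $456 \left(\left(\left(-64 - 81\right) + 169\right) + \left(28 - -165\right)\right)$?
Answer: $98952$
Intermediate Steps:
$456 \left(\left(\left(-64 - 81\right) + 169\right) + \left(28 - -165\right)\right) = 456 \left(\left(-145 + 169\right) + \left(28 + 165\right)\right) = 456 \left(24 + 193\right) = 456 \cdot 217 = 98952$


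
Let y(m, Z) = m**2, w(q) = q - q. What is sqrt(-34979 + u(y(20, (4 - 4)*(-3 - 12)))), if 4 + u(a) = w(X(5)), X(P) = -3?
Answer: 39*I*sqrt(23) ≈ 187.04*I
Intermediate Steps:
w(q) = 0
u(a) = -4 (u(a) = -4 + 0 = -4)
sqrt(-34979 + u(y(20, (4 - 4)*(-3 - 12)))) = sqrt(-34979 - 4) = sqrt(-34983) = 39*I*sqrt(23)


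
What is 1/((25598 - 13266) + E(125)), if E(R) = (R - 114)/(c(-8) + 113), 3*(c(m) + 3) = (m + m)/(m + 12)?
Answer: 326/4020265 ≈ 8.1089e-5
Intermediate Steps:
c(m) = -3 + 2*m/(3*(12 + m)) (c(m) = -3 + ((m + m)/(m + 12))/3 = -3 + ((2*m)/(12 + m))/3 = -3 + (2*m/(12 + m))/3 = -3 + 2*m/(3*(12 + m)))
E(R) = -171/163 + 3*R/326 (E(R) = (R - 114)/((-108 - 7*(-8))/(3*(12 - 8)) + 113) = (-114 + R)/((1/3)*(-108 + 56)/4 + 113) = (-114 + R)/((1/3)*(1/4)*(-52) + 113) = (-114 + R)/(-13/3 + 113) = (-114 + R)/(326/3) = (-114 + R)*(3/326) = -171/163 + 3*R/326)
1/((25598 - 13266) + E(125)) = 1/((25598 - 13266) + (-171/163 + (3/326)*125)) = 1/(12332 + (-171/163 + 375/326)) = 1/(12332 + 33/326) = 1/(4020265/326) = 326/4020265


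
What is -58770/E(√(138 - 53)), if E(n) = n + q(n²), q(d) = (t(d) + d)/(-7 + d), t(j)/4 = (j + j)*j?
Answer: -115620180/1459763 + 2648568*√85/24815971 ≈ -78.221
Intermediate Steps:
t(j) = 8*j² (t(j) = 4*((j + j)*j) = 4*((2*j)*j) = 4*(2*j²) = 8*j²)
q(d) = (d + 8*d²)/(-7 + d) (q(d) = (8*d² + d)/(-7 + d) = (d + 8*d²)/(-7 + d))
E(n) = n + n²*(1 + 8*n²)/(-7 + n²)
-58770/E(√(138 - 53)) = -58770*(-7 + (√(138 - 53))²)/(√(138 - 53)*(-7 + √(138 - 53) + (√(138 - 53))² + 8*(√(138 - 53))³)) = -58770*√85*(-7 + (√85)²)/(85*(-7 + √85 + (√85)² + 8*(√85)³)) = -58770*√85*(-7 + 85)/(85*(-7 + √85 + 85 + 8*(85*√85))) = -58770*78*√85/(85*(-7 + √85 + 85 + 680*√85)) = -58770*78*√85/(85*(78 + 681*√85)) = -916812*√85/(17*(78 + 681*√85))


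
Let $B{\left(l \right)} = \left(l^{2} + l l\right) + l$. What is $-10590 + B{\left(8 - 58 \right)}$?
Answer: $-5640$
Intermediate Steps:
$B{\left(l \right)} = l + 2 l^{2}$ ($B{\left(l \right)} = \left(l^{2} + l^{2}\right) + l = 2 l^{2} + l = l + 2 l^{2}$)
$-10590 + B{\left(8 - 58 \right)} = -10590 + \left(8 - 58\right) \left(1 + 2 \left(8 - 58\right)\right) = -10590 - 50 \left(1 + 2 \left(-50\right)\right) = -10590 - 50 \left(1 - 100\right) = -10590 - -4950 = -10590 + 4950 = -5640$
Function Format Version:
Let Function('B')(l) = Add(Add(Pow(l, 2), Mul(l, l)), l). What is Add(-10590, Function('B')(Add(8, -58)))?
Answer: -5640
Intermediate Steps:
Function('B')(l) = Add(l, Mul(2, Pow(l, 2))) (Function('B')(l) = Add(Add(Pow(l, 2), Pow(l, 2)), l) = Add(Mul(2, Pow(l, 2)), l) = Add(l, Mul(2, Pow(l, 2))))
Add(-10590, Function('B')(Add(8, -58))) = Add(-10590, Mul(Add(8, -58), Add(1, Mul(2, Add(8, -58))))) = Add(-10590, Mul(-50, Add(1, Mul(2, -50)))) = Add(-10590, Mul(-50, Add(1, -100))) = Add(-10590, Mul(-50, -99)) = Add(-10590, 4950) = -5640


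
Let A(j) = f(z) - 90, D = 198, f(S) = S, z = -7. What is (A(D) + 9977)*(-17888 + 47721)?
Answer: 294750040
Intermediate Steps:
A(j) = -97 (A(j) = -7 - 90 = -97)
(A(D) + 9977)*(-17888 + 47721) = (-97 + 9977)*(-17888 + 47721) = 9880*29833 = 294750040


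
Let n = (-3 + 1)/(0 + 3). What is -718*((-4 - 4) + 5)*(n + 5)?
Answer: 9334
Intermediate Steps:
n = -⅔ (n = -2/3 = -2*⅓ = -⅔ ≈ -0.66667)
-718*((-4 - 4) + 5)*(n + 5) = -718*((-4 - 4) + 5)*(-⅔ + 5) = -718*(-8 + 5)*13/3 = -(-2154)*13/3 = -718*(-13) = 9334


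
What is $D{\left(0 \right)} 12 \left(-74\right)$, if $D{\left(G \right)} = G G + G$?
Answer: $0$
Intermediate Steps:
$D{\left(G \right)} = G + G^{2}$ ($D{\left(G \right)} = G^{2} + G = G + G^{2}$)
$D{\left(0 \right)} 12 \left(-74\right) = 0 \left(1 + 0\right) 12 \left(-74\right) = 0 \cdot 1 \cdot 12 \left(-74\right) = 0 \cdot 12 \left(-74\right) = 0 \left(-74\right) = 0$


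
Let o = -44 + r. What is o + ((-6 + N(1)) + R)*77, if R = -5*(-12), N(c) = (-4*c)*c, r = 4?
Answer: 3810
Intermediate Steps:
N(c) = -4*c²
o = -40 (o = -44 + 4 = -40)
R = 60
o + ((-6 + N(1)) + R)*77 = -40 + ((-6 - 4*1²) + 60)*77 = -40 + ((-6 - 4*1) + 60)*77 = -40 + ((-6 - 4) + 60)*77 = -40 + (-10 + 60)*77 = -40 + 50*77 = -40 + 3850 = 3810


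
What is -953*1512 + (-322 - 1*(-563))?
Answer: -1440695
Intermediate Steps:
-953*1512 + (-322 - 1*(-563)) = -1440936 + (-322 + 563) = -1440936 + 241 = -1440695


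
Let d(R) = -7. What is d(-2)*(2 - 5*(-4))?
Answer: -154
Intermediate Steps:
d(-2)*(2 - 5*(-4)) = -7*(2 - 5*(-4)) = -7*(2 + 20) = -7*22 = -154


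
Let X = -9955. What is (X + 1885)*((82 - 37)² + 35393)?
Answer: -301963260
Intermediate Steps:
(X + 1885)*((82 - 37)² + 35393) = (-9955 + 1885)*((82 - 37)² + 35393) = -8070*(45² + 35393) = -8070*(2025 + 35393) = -8070*37418 = -301963260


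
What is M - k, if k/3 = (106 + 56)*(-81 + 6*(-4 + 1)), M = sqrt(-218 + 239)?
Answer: 48114 + sqrt(21) ≈ 48119.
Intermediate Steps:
M = sqrt(21) ≈ 4.5826
k = -48114 (k = 3*((106 + 56)*(-81 + 6*(-4 + 1))) = 3*(162*(-81 + 6*(-3))) = 3*(162*(-81 - 18)) = 3*(162*(-99)) = 3*(-16038) = -48114)
M - k = sqrt(21) - 1*(-48114) = sqrt(21) + 48114 = 48114 + sqrt(21)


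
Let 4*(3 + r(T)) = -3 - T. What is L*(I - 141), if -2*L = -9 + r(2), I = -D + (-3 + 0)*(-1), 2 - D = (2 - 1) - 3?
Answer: -3763/4 ≈ -940.75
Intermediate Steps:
D = 4 (D = 2 - ((2 - 1) - 3) = 2 - (1 - 3) = 2 - 1*(-2) = 2 + 2 = 4)
r(T) = -15/4 - T/4 (r(T) = -3 + (-3 - T)/4 = -3 + (-¾ - T/4) = -15/4 - T/4)
I = -1 (I = -1*4 + (-3 + 0)*(-1) = -4 - 3*(-1) = -4 + 3 = -1)
L = 53/8 (L = -(-9 + (-15/4 - ¼*2))/2 = -(-9 + (-15/4 - ½))/2 = -(-9 - 17/4)/2 = -½*(-53/4) = 53/8 ≈ 6.6250)
L*(I - 141) = 53*(-1 - 141)/8 = (53/8)*(-142) = -3763/4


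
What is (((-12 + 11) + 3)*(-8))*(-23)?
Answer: 368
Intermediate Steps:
(((-12 + 11) + 3)*(-8))*(-23) = ((-1 + 3)*(-8))*(-23) = (2*(-8))*(-23) = -16*(-23) = 368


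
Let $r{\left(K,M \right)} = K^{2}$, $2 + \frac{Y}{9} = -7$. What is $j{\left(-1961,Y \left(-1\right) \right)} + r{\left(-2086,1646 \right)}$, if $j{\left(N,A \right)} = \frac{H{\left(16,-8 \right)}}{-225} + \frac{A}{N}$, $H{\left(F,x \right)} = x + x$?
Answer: $\frac{1919944713251}{441225} \approx 4.3514 \cdot 10^{6}$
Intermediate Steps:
$Y = -81$ ($Y = -18 + 9 \left(-7\right) = -18 - 63 = -81$)
$H{\left(F,x \right)} = 2 x$
$j{\left(N,A \right)} = \frac{16}{225} + \frac{A}{N}$ ($j{\left(N,A \right)} = \frac{2 \left(-8\right)}{-225} + \frac{A}{N} = \left(-16\right) \left(- \frac{1}{225}\right) + \frac{A}{N} = \frac{16}{225} + \frac{A}{N}$)
$j{\left(-1961,Y \left(-1\right) \right)} + r{\left(-2086,1646 \right)} = \left(\frac{16}{225} + \frac{\left(-81\right) \left(-1\right)}{-1961}\right) + \left(-2086\right)^{2} = \left(\frac{16}{225} + 81 \left(- \frac{1}{1961}\right)\right) + 4351396 = \left(\frac{16}{225} - \frac{81}{1961}\right) + 4351396 = \frac{13151}{441225} + 4351396 = \frac{1919944713251}{441225}$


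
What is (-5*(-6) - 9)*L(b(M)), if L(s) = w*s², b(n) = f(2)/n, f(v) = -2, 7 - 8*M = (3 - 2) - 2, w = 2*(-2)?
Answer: -336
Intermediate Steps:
w = -4
M = 1 (M = 7/8 - ((3 - 2) - 2)/8 = 7/8 - (1 - 2)/8 = 7/8 - ⅛*(-1) = 7/8 + ⅛ = 1)
b(n) = -2/n
L(s) = -4*s²
(-5*(-6) - 9)*L(b(M)) = (-5*(-6) - 9)*(-4*(-2/1)²) = (30 - 9)*(-4*(-2*1)²) = 21*(-4*(-2)²) = 21*(-4*4) = 21*(-16) = -336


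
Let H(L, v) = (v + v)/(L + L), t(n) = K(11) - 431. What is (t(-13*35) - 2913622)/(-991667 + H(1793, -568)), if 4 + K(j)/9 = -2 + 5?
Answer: 5224913166/1778059499 ≈ 2.9385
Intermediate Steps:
K(j) = -9 (K(j) = -36 + 9*(-2 + 5) = -36 + 9*3 = -36 + 27 = -9)
t(n) = -440 (t(n) = -9 - 431 = -440)
H(L, v) = v/L (H(L, v) = (2*v)/((2*L)) = (2*v)*(1/(2*L)) = v/L)
(t(-13*35) - 2913622)/(-991667 + H(1793, -568)) = (-440 - 2913622)/(-991667 - 568/1793) = -2914062/(-991667 - 568*1/1793) = -2914062/(-991667 - 568/1793) = -2914062/(-1778059499/1793) = -2914062*(-1793/1778059499) = 5224913166/1778059499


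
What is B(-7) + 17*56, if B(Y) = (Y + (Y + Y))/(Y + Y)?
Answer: 1907/2 ≈ 953.50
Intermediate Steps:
B(Y) = 3/2 (B(Y) = (Y + 2*Y)/((2*Y)) = (3*Y)*(1/(2*Y)) = 3/2)
B(-7) + 17*56 = 3/2 + 17*56 = 3/2 + 952 = 1907/2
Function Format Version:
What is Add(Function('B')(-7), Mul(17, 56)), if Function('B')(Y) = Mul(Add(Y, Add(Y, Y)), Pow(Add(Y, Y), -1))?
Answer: Rational(1907, 2) ≈ 953.50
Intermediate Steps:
Function('B')(Y) = Rational(3, 2) (Function('B')(Y) = Mul(Add(Y, Mul(2, Y)), Pow(Mul(2, Y), -1)) = Mul(Mul(3, Y), Mul(Rational(1, 2), Pow(Y, -1))) = Rational(3, 2))
Add(Function('B')(-7), Mul(17, 56)) = Add(Rational(3, 2), Mul(17, 56)) = Add(Rational(3, 2), 952) = Rational(1907, 2)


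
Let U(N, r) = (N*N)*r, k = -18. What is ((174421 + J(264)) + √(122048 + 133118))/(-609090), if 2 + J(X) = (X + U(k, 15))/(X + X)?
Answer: -7674863/26799960 - √255166/609090 ≈ -0.28721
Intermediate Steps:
U(N, r) = r*N² (U(N, r) = N²*r = r*N²)
J(X) = -2 + (4860 + X)/(2*X) (J(X) = -2 + (X + 15*(-18)²)/(X + X) = -2 + (X + 15*324)/((2*X)) = -2 + (X + 4860)*(1/(2*X)) = -2 + (4860 + X)*(1/(2*X)) = -2 + (4860 + X)/(2*X))
((174421 + J(264)) + √(122048 + 133118))/(-609090) = ((174421 + (-3/2 + 2430/264)) + √(122048 + 133118))/(-609090) = ((174421 + (-3/2 + 2430*(1/264))) + √255166)*(-1/609090) = ((174421 + (-3/2 + 405/44)) + √255166)*(-1/609090) = ((174421 + 339/44) + √255166)*(-1/609090) = (7674863/44 + √255166)*(-1/609090) = -7674863/26799960 - √255166/609090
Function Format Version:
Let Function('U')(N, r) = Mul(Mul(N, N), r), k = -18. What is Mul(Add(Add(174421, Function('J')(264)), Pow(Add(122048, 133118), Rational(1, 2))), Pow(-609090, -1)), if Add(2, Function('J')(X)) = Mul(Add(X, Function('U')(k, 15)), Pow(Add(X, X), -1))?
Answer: Add(Rational(-7674863, 26799960), Mul(Rational(-1, 609090), Pow(255166, Rational(1, 2)))) ≈ -0.28721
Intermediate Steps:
Function('U')(N, r) = Mul(r, Pow(N, 2)) (Function('U')(N, r) = Mul(Pow(N, 2), r) = Mul(r, Pow(N, 2)))
Function('J')(X) = Add(-2, Mul(Rational(1, 2), Pow(X, -1), Add(4860, X))) (Function('J')(X) = Add(-2, Mul(Add(X, Mul(15, Pow(-18, 2))), Pow(Add(X, X), -1))) = Add(-2, Mul(Add(X, Mul(15, 324)), Pow(Mul(2, X), -1))) = Add(-2, Mul(Add(X, 4860), Mul(Rational(1, 2), Pow(X, -1)))) = Add(-2, Mul(Add(4860, X), Mul(Rational(1, 2), Pow(X, -1)))) = Add(-2, Mul(Rational(1, 2), Pow(X, -1), Add(4860, X))))
Mul(Add(Add(174421, Function('J')(264)), Pow(Add(122048, 133118), Rational(1, 2))), Pow(-609090, -1)) = Mul(Add(Add(174421, Add(Rational(-3, 2), Mul(2430, Pow(264, -1)))), Pow(Add(122048, 133118), Rational(1, 2))), Pow(-609090, -1)) = Mul(Add(Add(174421, Add(Rational(-3, 2), Mul(2430, Rational(1, 264)))), Pow(255166, Rational(1, 2))), Rational(-1, 609090)) = Mul(Add(Add(174421, Add(Rational(-3, 2), Rational(405, 44))), Pow(255166, Rational(1, 2))), Rational(-1, 609090)) = Mul(Add(Add(174421, Rational(339, 44)), Pow(255166, Rational(1, 2))), Rational(-1, 609090)) = Mul(Add(Rational(7674863, 44), Pow(255166, Rational(1, 2))), Rational(-1, 609090)) = Add(Rational(-7674863, 26799960), Mul(Rational(-1, 609090), Pow(255166, Rational(1, 2))))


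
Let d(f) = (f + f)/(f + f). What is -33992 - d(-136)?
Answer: -33993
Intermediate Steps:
d(f) = 1 (d(f) = (2*f)/((2*f)) = (2*f)*(1/(2*f)) = 1)
-33992 - d(-136) = -33992 - 1*1 = -33992 - 1 = -33993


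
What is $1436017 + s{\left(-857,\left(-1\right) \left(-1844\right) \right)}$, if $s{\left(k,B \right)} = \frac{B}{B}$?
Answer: $1436018$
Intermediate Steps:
$s{\left(k,B \right)} = 1$
$1436017 + s{\left(-857,\left(-1\right) \left(-1844\right) \right)} = 1436017 + 1 = 1436018$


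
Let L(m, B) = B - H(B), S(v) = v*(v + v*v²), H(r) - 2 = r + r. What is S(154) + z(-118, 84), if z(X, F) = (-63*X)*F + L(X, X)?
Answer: 563096944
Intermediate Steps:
H(r) = 2 + 2*r (H(r) = 2 + (r + r) = 2 + 2*r)
S(v) = v*(v + v³)
L(m, B) = -2 - B (L(m, B) = B - (2 + 2*B) = B + (-2 - 2*B) = -2 - B)
z(X, F) = -2 - X - 63*F*X (z(X, F) = (-63*X)*F + (-2 - X) = -63*F*X + (-2 - X) = -2 - X - 63*F*X)
S(154) + z(-118, 84) = (154² + 154⁴) + (-2 - 1*(-118) - 63*84*(-118)) = (23716 + 562448656) + (-2 + 118 + 624456) = 562472372 + 624572 = 563096944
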